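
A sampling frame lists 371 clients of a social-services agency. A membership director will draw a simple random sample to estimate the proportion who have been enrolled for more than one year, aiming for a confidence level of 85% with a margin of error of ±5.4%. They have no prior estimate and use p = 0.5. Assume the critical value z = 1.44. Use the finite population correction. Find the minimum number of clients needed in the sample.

Unadjusted: n₀ = 1.44² × 0.50 × 0.50 / 0.054² ≈ 177.78, so n₀ = 178.
Finite population correction with N = 371: n = n₀ / (1 + (n₀−1)/N) = 178 / (1 + 177/371) = 178 / 1.4771 ≈ 120.51.
Rounding up, n = 121.

121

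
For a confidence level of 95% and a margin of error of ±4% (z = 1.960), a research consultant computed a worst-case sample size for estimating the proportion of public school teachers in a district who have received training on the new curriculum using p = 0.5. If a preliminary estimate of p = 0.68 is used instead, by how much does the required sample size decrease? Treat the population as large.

Conservative (p = 0.5): n = 1.960² × 0.25 / 0.040² ≈ 600.25 → 601.
Using p = 0.68: p(1−p) = 0.2176, so n = 1.960² × 0.2176 / 0.040² ≈ 522.46 → 523.
Reduction: 601 − 523 = 78.

78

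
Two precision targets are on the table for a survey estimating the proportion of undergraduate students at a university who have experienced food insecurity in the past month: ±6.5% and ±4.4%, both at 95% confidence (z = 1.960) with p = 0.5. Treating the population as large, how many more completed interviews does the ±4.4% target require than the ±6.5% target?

At ±6.5%: n = 1.960² × 0.2500 / 0.065² ≈ 227.31 → 228.
At ±4.4%: n = 1.960² × 0.2500 / 0.044² ≈ 496.07 → 497.
Additional respondents: 497 − 228 = 269.

269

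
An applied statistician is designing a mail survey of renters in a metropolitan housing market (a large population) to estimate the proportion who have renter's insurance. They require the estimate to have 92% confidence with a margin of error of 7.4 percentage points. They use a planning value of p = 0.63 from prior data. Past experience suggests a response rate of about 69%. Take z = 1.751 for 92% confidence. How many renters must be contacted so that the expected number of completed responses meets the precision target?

190

Completed interviews needed: n₀ = 1.751² × 0.2331 / 0.074² ≈ 130.51 → 131.
At a 69% response rate, contacts needed = 131 / 0.69 ≈ 189.86 → 190.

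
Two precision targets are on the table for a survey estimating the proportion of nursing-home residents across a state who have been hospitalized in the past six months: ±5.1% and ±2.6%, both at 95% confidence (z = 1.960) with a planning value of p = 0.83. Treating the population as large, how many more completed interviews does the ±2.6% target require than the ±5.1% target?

At ±5.1%: n = 1.960² × 0.1411 / 0.051² ≈ 208.40 → 209.
At ±2.6%: n = 1.960² × 0.1411 / 0.026² ≈ 801.85 → 802.
Additional respondents: 802 − 209 = 593.

593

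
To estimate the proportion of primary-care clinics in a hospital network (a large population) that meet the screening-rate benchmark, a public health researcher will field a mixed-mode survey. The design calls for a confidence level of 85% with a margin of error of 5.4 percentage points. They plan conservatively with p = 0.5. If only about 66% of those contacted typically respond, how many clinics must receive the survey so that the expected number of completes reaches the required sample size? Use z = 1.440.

Completed interviews needed: n₀ = 1.440² × 0.2500 / 0.054² ≈ 177.78 → 178.
At a 66% response rate, contacts needed = 178 / 0.66 ≈ 269.70 → 270.

270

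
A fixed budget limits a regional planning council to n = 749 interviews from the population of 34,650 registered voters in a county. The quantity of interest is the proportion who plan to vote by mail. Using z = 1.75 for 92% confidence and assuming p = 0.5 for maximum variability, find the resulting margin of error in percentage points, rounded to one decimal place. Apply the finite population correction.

3.2

Finite-population factor: (N−n)/(N−1) = (34650−749)/(34650−1) = 0.9784.
SE(p̂) = √[p(1−p)/n · (N−n)/(N−1)] = √[0.2500/749 × 0.9784] = 0.01807.
E = z × SE = 1.75 × 0.01807 = 0.03162 ≈ 3.2 percentage points.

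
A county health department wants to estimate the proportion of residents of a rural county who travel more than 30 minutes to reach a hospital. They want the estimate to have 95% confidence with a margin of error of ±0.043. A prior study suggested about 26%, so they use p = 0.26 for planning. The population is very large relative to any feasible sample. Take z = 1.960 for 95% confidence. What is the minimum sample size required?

400

With p = 0.26, p(1−p) = 0.1924.
n = z²·p(1−p)/E² = 1.960² × 0.1924 / 0.043² = 3.8416 × 0.1924 / 0.001849 ≈ 399.74.
Rounding up gives n = 400.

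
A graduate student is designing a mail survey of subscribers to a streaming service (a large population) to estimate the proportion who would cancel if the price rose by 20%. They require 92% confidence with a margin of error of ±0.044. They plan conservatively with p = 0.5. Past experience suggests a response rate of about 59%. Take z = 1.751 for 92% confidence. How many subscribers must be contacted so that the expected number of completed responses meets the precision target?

Completed interviews needed: n₀ = 1.751² × 0.2500 / 0.044² ≈ 395.92 → 396.
At a 59% response rate, contacts needed = 396 / 0.59 ≈ 671.19 → 672.

672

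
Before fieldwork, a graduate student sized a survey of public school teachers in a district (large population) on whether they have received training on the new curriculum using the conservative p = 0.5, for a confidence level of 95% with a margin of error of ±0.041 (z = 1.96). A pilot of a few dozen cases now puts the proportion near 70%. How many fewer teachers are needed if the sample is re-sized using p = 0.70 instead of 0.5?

Conservative (p = 0.5): n = 1.96² × 0.25 / 0.041² ≈ 571.33 → 572.
Using p = 0.70: p(1−p) = 0.2100, so n = 1.96² × 0.2100 / 0.041² ≈ 479.91 → 480.
Reduction: 572 − 480 = 92.

92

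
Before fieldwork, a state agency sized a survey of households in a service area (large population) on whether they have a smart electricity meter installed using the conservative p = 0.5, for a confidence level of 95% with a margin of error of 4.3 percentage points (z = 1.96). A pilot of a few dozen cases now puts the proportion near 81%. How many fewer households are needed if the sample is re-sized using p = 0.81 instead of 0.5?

200

Conservative (p = 0.5): n = 1.96² × 0.25 / 0.043² ≈ 519.42 → 520.
Using p = 0.81: p(1−p) = 0.1539, so n = 1.96² × 0.1539 / 0.043² ≈ 319.75 → 320.
Reduction: 520 − 320 = 200.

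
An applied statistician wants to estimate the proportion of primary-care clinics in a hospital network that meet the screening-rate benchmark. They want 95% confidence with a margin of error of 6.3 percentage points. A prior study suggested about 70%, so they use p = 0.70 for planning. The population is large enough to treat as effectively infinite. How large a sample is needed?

For 95% confidence, z = 1.960.
With p = 0.70, p(1−p) = 0.2100.
n = z²·p(1−p)/E² = 1.960² × 0.2100 / 0.063² = 3.8416 × 0.2100 / 0.003969 ≈ 203.26.
Rounding up gives n = 204.

204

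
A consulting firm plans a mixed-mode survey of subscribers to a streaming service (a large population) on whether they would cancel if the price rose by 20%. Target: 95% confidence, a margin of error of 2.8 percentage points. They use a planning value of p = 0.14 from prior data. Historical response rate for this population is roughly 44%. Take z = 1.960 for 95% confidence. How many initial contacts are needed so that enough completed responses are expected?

1341

Completed interviews needed: n₀ = 1.960² × 0.1204 / 0.028² ≈ 589.96 → 590.
At a 44% response rate, contacts needed = 590 / 0.44 ≈ 1340.91 → 1341.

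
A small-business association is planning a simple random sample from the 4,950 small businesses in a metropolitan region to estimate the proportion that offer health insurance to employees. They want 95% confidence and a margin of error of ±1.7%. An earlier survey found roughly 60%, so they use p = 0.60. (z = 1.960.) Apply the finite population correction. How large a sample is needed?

1941

Unadjusted: n₀ = 1.960² × 0.60 × 0.40 / 0.017² ≈ 3190.26, so n₀ = 3191.
Finite population correction with N = 4,950: n = n₀ / (1 + (n₀−1)/N) = 3191 / (1 + 3190/4950) = 3191 / 1.6444 ≈ 1940.47.
Rounding up, n = 1941.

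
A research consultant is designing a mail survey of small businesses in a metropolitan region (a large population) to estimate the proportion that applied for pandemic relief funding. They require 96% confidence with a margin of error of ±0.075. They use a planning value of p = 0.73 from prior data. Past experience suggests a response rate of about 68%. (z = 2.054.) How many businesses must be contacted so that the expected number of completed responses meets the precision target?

218

Completed interviews needed: n₀ = 2.054² × 0.1971 / 0.075² ≈ 147.83 → 148.
At a 68% response rate, contacts needed = 148 / 0.68 ≈ 217.65 → 218.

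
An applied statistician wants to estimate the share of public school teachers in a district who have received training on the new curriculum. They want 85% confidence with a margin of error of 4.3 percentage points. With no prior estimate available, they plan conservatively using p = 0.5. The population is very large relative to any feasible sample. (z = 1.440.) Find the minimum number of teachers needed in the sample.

281

With p = 0.5, p(1−p) = 0.25.
n = z²·p(1−p)/E² = 1.440² × 0.2500 / 0.043² = 2.0736 × 0.2500 / 0.001849 ≈ 280.37.
Rounding up gives n = 281.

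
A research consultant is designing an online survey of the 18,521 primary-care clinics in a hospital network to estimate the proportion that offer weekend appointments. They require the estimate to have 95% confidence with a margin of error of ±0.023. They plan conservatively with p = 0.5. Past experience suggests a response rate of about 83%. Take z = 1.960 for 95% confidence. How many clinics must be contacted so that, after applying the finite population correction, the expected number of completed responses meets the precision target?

1993

Completed interviews needed (unadjusted): n₀ = 1.960² × 0.2500 / 0.023² ≈ 1815.50 → 1816.
FPC for N = 18,521: n = 1816 / (1 + 1815/18521) = 1816 / 1.0980 ≈ 1653.92 → 1654.
At an 83% response rate, contacts needed = 1654 / 0.83 ≈ 1992.77 → 1993.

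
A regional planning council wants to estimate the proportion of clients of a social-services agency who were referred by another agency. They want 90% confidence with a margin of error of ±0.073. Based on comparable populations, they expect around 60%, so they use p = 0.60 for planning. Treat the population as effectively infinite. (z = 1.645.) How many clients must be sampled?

122

With p = 0.60, p(1−p) = 0.2400.
n = z²·p(1−p)/E² = 1.645² × 0.2400 / 0.073² = 2.7060 × 0.2400 / 0.005329 ≈ 121.87.
Rounding up gives n = 122.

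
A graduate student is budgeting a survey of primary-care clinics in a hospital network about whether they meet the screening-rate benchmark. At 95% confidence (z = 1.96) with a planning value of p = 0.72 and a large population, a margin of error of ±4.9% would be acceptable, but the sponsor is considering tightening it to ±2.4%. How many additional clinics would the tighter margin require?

1022

At ±4.9%: n = 1.96² × 0.2016 / 0.049² ≈ 322.56 → 323.
At ±2.4%: n = 1.96² × 0.2016 / 0.024² ≈ 1344.56 → 1345.
Additional respondents: 1345 − 323 = 1022.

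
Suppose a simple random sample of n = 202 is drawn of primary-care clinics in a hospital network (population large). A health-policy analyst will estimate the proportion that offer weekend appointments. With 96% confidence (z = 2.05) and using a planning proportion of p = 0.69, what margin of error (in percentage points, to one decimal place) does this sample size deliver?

SE(p̂) = √[p(1−p)/n] = √[0.2139/202] = 0.03254.
E = z × SE = 2.05 × 0.03254 = 0.06671, or 6.7 percentage points.

6.7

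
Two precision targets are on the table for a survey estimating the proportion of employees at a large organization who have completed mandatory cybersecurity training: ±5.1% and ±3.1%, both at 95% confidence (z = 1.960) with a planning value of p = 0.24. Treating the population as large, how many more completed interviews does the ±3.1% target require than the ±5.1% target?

460

At ±5.1%: n = 1.960² × 0.1824 / 0.051² ≈ 269.40 → 270.
At ±3.1%: n = 1.960² × 0.1824 / 0.031² ≈ 729.14 → 730.
Additional respondents: 730 − 270 = 460.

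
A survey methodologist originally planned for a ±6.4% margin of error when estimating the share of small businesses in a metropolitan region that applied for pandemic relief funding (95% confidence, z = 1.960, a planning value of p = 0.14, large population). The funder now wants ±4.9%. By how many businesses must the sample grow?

At ±6.4%: n = 1.960² × 0.1204 / 0.064² ≈ 112.92 → 113.
At ±4.9%: n = 1.960² × 0.1204 / 0.049² ≈ 192.64 → 193.
Additional respondents: 193 − 113 = 80.

80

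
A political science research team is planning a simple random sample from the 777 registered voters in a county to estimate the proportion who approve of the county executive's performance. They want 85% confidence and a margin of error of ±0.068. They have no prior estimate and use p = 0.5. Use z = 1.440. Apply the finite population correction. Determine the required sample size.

99

Unadjusted: n₀ = 1.440² × 0.50 × 0.50 / 0.068² ≈ 112.11, so n₀ = 113.
Finite population correction with N = 777: n = n₀ / (1 + (n₀−1)/N) = 113 / (1 + 112/777) = 113 / 1.1441 ≈ 98.76.
Rounding up, n = 99.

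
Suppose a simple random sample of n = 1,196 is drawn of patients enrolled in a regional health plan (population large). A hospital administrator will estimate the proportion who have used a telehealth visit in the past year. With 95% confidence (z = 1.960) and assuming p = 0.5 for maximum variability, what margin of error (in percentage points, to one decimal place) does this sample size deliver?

2.8

SE(p̂) = √[p(1−p)/n] = √[0.2500/1196] = 0.01446.
E = z × SE = 1.960 × 0.01446 = 0.02834, or 2.8 percentage points.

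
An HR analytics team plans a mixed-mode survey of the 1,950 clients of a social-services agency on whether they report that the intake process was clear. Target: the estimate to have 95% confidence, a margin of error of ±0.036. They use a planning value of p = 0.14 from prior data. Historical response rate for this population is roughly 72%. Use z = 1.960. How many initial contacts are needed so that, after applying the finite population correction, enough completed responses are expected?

420

Completed interviews needed (unadjusted): n₀ = 1.960² × 0.1204 / 0.036² ≈ 356.89 → 357.
FPC for N = 1,950: n = 357 / (1 + 356/1950) = 357 / 1.1826 ≈ 301.89 → 302.
At a 72% response rate, contacts needed = 302 / 0.72 ≈ 419.44 → 420.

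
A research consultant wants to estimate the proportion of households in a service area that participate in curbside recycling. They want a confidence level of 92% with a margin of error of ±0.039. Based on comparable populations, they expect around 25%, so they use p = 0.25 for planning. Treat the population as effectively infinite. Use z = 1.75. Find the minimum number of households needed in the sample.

With p = 0.25, p(1−p) = 0.1875.
n = z²·p(1−p)/E² = 1.75² × 0.1875 / 0.039² = 3.0625 × 0.1875 / 0.001521 ≈ 377.53.
Rounding up gives n = 378.

378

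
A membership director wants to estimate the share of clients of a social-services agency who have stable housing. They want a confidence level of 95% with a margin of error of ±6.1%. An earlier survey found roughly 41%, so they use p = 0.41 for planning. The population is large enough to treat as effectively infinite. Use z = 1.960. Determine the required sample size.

250

With p = 0.41, p(1−p) = 0.2419.
n = z²·p(1−p)/E² = 1.960² × 0.2419 / 0.061² = 3.8416 × 0.2419 / 0.003721 ≈ 249.74.
Rounding up gives n = 250.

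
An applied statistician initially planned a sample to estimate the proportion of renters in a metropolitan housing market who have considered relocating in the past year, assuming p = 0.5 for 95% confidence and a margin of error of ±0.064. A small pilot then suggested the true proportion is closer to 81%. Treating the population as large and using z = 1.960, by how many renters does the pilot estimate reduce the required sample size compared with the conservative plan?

Conservative (p = 0.5): n = 1.960² × 0.25 / 0.064² ≈ 234.47 → 235.
Using p = 0.81: p(1−p) = 0.1539, so n = 1.960² × 0.1539 / 0.064² ≈ 144.34 → 145.
Reduction: 235 − 145 = 90.

90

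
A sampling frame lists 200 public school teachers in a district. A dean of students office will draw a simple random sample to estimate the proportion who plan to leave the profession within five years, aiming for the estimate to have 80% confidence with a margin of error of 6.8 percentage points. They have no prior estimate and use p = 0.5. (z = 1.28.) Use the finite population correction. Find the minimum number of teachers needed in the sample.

Unadjusted: n₀ = 1.28² × 0.50 × 0.50 / 0.068² ≈ 88.58, so n₀ = 89.
Finite population correction with N = 200: n = n₀ / (1 + (n₀−1)/N) = 89 / (1 + 88/200) = 89 / 1.4400 ≈ 61.81.
Rounding up, n = 62.

62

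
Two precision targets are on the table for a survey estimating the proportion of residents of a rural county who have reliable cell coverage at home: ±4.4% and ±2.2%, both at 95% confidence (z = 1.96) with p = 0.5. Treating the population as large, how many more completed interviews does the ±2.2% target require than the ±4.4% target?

At ±4.4%: n = 1.96² × 0.2500 / 0.044² ≈ 496.07 → 497.
At ±2.2%: n = 1.96² × 0.2500 / 0.022² ≈ 1984.30 → 1985.
Additional respondents: 1985 − 497 = 1488.

1488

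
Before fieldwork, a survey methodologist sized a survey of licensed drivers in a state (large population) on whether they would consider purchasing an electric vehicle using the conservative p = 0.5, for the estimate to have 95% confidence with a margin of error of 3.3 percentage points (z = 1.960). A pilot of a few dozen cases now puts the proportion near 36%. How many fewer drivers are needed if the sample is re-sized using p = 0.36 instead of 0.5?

Conservative (p = 0.5): n = 1.960² × 0.25 / 0.033² ≈ 881.91 → 882.
Using p = 0.36: p(1−p) = 0.2304, so n = 1.960² × 0.2304 / 0.033² ≈ 812.77 → 813.
Reduction: 882 − 813 = 69.

69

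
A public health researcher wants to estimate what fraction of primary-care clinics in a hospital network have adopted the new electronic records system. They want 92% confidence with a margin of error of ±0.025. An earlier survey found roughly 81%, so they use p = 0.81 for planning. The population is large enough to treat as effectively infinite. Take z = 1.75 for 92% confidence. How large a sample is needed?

755

With p = 0.81, p(1−p) = 0.1539.
n = z²·p(1−p)/E² = 1.75² × 0.1539 / 0.025² = 3.0625 × 0.1539 / 0.000625 ≈ 754.11.
Rounding up gives n = 755.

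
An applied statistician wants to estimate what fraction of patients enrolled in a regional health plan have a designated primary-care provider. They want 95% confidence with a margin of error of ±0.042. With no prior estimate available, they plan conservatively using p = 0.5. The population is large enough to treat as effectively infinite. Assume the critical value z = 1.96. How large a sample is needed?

545

With p = 0.5, p(1−p) = 0.25.
n = z²·p(1−p)/E² = 1.96² × 0.2500 / 0.042² = 3.8416 × 0.2500 / 0.001764 ≈ 544.44.
Rounding up gives n = 545.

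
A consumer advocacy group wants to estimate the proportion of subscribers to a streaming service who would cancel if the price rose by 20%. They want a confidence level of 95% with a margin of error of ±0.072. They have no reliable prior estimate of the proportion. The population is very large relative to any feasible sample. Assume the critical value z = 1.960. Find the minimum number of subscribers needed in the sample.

186

With no prior estimate, use p = 0.5, giving p(1−p) = 0.25.
n = z²·p(1−p)/E² = 1.960² × 0.2500 / 0.072² = 3.8416 × 0.2500 / 0.005184 ≈ 185.26.
Rounding up gives n = 186.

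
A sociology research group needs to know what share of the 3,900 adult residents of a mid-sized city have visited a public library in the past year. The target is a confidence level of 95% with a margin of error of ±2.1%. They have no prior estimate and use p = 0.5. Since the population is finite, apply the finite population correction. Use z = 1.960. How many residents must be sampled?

1398

Unadjusted: n₀ = 1.960² × 0.50 × 0.50 / 0.021² ≈ 2177.78, so n₀ = 2178.
Finite population correction with N = 3,900: n = n₀ / (1 + (n₀−1)/N) = 2178 / (1 + 2177/3900) = 2178 / 1.5582 ≈ 1397.76.
Rounding up, n = 1398.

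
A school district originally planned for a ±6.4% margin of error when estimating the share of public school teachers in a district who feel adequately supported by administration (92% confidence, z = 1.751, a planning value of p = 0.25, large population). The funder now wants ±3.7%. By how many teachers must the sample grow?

At ±6.4%: n = 1.751² × 0.1875 / 0.064² ≈ 140.35 → 141.
At ±3.7%: n = 1.751² × 0.1875 / 0.037² ≈ 419.92 → 420.
Additional respondents: 420 − 141 = 279.

279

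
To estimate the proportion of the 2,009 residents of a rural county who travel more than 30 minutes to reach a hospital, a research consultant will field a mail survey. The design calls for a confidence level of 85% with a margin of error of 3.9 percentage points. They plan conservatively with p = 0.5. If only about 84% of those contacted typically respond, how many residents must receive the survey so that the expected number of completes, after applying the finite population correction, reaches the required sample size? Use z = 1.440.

348

Completed interviews needed (unadjusted): n₀ = 1.440² × 0.2500 / 0.039² ≈ 340.83 → 341.
FPC for N = 2,009: n = 341 / (1 + 340/2009) = 341 / 1.1692 ≈ 291.64 → 292.
At an 84% response rate, contacts needed = 292 / 0.84 ≈ 347.62 → 348.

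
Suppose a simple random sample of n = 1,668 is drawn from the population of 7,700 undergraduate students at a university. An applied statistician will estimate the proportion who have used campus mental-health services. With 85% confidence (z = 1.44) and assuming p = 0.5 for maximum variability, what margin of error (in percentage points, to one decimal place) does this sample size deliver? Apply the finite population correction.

1.6

Finite-population factor: (N−n)/(N−1) = (7700−1668)/(7700−1) = 0.7835.
SE(p̂) = √[p(1−p)/n · (N−n)/(N−1)] = √[0.2500/1668 × 0.7835] = 0.01084.
E = z × SE = 1.44 × 0.01084 = 0.01560 ≈ 1.6 percentage points.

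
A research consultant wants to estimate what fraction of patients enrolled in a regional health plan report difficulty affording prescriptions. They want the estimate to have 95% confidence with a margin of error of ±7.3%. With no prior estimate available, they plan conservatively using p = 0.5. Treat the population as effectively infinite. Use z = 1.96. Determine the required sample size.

With p = 0.5, p(1−p) = 0.25.
n = z²·p(1−p)/E² = 1.96² × 0.2500 / 0.073² = 3.8416 × 0.2500 / 0.005329 ≈ 180.22.
Rounding up gives n = 181.

181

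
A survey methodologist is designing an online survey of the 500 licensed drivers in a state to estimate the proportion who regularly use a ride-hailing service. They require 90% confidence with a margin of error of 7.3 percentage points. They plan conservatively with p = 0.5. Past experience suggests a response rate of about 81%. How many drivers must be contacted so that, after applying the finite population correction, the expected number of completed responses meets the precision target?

126

For 90% confidence, z = 1.645.
Completed interviews needed (unadjusted): n₀ = 1.645² × 0.2500 / 0.073² ≈ 126.95 → 127.
FPC for N = 500: n = 127 / (1 + 126/500) = 127 / 1.2520 ≈ 101.44 → 102.
At an 81% response rate, contacts needed = 102 / 0.81 ≈ 125.93 → 126.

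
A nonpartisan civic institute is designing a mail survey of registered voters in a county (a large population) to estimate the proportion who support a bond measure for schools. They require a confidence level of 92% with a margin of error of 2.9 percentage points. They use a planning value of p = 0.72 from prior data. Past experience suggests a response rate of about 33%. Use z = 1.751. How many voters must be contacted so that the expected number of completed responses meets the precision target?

Completed interviews needed: n₀ = 1.751² × 0.2016 / 0.029² ≈ 734.97 → 735.
At a 33% response rate, contacts needed = 735 / 0.33 ≈ 2227.27 → 2228.

2228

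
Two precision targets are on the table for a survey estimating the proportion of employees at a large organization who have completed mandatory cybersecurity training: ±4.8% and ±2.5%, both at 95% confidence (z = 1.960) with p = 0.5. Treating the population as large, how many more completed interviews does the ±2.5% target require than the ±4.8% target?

At ±4.8%: n = 1.960² × 0.2500 / 0.048² ≈ 416.84 → 417.
At ±2.5%: n = 1.960² × 0.2500 / 0.025² ≈ 1536.64 → 1537.
Additional respondents: 1537 − 417 = 1120.

1120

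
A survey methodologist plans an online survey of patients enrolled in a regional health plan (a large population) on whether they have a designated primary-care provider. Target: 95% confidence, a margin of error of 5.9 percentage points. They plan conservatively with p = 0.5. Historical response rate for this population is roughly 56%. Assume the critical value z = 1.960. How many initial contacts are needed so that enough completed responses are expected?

493

Completed interviews needed: n₀ = 1.960² × 0.2500 / 0.059² ≈ 275.90 → 276.
At a 56% response rate, contacts needed = 276 / 0.56 ≈ 492.86 → 493.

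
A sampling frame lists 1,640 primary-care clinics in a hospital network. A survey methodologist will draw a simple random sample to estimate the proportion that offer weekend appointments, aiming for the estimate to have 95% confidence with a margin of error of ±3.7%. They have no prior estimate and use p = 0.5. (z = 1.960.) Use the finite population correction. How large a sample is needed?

492

Unadjusted: n₀ = 1.960² × 0.50 × 0.50 / 0.037² ≈ 701.53, so n₀ = 702.
Finite population correction with N = 1,640: n = n₀ / (1 + (n₀−1)/N) = 702 / (1 + 701/1640) = 702 / 1.4274 ≈ 491.79.
Rounding up, n = 492.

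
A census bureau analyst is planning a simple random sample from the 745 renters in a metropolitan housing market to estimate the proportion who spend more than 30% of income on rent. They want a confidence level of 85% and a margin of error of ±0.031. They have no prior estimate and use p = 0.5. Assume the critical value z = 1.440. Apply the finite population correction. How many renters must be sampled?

Unadjusted: n₀ = 1.440² × 0.50 × 0.50 / 0.031² ≈ 539.44, so n₀ = 540.
Finite population correction with N = 745: n = n₀ / (1 + (n₀−1)/N) = 540 / (1 + 539/745) = 540 / 1.7235 ≈ 313.32.
Rounding up, n = 314.

314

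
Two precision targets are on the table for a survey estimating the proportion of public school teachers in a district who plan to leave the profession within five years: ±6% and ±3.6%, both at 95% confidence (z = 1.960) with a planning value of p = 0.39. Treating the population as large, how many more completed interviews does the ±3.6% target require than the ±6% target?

452

At ±6%: n = 1.960² × 0.2379 / 0.060² ≈ 253.87 → 254.
At ±3.6%: n = 1.960² × 0.2379 / 0.036² ≈ 705.18 → 706.
Additional respondents: 706 − 254 = 452.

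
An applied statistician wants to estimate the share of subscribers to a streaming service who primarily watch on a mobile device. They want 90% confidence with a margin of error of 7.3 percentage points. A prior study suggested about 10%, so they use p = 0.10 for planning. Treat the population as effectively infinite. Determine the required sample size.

For 90% confidence, z = 1.645.
With p = 0.10, p(1−p) = 0.0900.
n = z²·p(1−p)/E² = 1.645² × 0.0900 / 0.073² = 2.7060 × 0.0900 / 0.005329 ≈ 45.70.
Rounding up gives n = 46.

46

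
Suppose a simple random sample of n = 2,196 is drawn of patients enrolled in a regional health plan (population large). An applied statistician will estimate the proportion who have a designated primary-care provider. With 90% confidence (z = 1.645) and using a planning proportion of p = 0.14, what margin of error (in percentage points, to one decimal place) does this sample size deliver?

1.2

SE(p̂) = √[p(1−p)/n] = √[0.1204/2196] = 0.00740.
E = z × SE = 1.645 × 0.00740 = 0.01218, or 1.2 percentage points.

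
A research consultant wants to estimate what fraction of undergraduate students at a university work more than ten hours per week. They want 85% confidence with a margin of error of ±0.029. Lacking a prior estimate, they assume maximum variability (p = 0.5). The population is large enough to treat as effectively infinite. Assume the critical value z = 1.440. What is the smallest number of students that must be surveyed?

617

With p = 0.5, p(1−p) = 0.25.
n = z²·p(1−p)/E² = 1.440² × 0.2500 / 0.029² = 2.0736 × 0.2500 / 0.000841 ≈ 616.41.
Rounding up gives n = 617.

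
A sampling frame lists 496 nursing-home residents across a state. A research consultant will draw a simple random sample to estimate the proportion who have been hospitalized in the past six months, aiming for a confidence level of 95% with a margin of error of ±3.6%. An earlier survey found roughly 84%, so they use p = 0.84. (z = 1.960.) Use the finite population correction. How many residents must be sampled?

222

Unadjusted: n₀ = 1.960² × 0.84 × 0.16 / 0.036² ≈ 398.39, so n₀ = 399.
Finite population correction with N = 496: n = n₀ / (1 + (n₀−1)/N) = 399 / (1 + 398/496) = 399 / 1.8024 ≈ 221.37.
Rounding up, n = 222.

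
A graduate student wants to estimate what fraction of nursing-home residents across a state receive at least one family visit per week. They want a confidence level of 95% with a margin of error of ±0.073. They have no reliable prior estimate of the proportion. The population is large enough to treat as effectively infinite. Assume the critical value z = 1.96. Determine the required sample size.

With no prior estimate, use p = 0.5, giving p(1−p) = 0.25.
n = z²·p(1−p)/E² = 1.96² × 0.2500 / 0.073² = 3.8416 × 0.2500 / 0.005329 ≈ 180.22.
Rounding up gives n = 181.

181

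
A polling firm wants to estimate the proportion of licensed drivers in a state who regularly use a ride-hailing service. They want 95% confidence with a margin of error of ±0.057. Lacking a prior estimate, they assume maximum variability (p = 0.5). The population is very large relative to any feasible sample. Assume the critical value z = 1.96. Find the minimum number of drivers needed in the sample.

With p = 0.5, p(1−p) = 0.25.
n = z²·p(1−p)/E² = 1.96² × 0.2500 / 0.057² = 3.8416 × 0.2500 / 0.003249 ≈ 295.60.
Rounding up gives n = 296.

296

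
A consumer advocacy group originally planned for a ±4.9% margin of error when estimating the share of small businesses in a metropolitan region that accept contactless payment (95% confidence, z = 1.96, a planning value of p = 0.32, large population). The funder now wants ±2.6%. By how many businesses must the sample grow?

At ±4.9%: n = 1.96² × 0.2176 / 0.049² ≈ 348.16 → 349.
At ±2.6%: n = 1.96² × 0.2176 / 0.026² ≈ 1236.59 → 1237.
Additional respondents: 1237 − 349 = 888.

888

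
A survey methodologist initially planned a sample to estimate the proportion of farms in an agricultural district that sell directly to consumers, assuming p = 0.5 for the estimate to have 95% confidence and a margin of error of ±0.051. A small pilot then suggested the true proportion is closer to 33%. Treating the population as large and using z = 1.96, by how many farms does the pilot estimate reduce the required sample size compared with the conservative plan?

Conservative (p = 0.5): n = 1.96² × 0.25 / 0.051² ≈ 369.24 → 370.
Using p = 0.33: p(1−p) = 0.2211, so n = 1.96² × 0.2211 / 0.051² ≈ 326.56 → 327.
Reduction: 370 − 327 = 43.

43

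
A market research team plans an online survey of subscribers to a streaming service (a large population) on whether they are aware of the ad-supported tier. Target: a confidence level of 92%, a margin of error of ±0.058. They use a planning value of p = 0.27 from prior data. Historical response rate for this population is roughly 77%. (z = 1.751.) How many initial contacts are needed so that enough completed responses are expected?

234

Completed interviews needed: n₀ = 1.751² × 0.1971 / 0.058² ≈ 179.64 → 180.
At a 77% response rate, contacts needed = 180 / 0.77 ≈ 233.77 → 234.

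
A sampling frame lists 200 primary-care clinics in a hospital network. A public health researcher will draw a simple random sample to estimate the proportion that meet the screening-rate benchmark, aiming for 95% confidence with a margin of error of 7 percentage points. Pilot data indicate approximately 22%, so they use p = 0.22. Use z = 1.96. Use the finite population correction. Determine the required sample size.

81

Unadjusted: n₀ = 1.96² × 0.22 × 0.78 / 0.070² ≈ 134.53, so n₀ = 135.
Finite population correction with N = 200: n = n₀ / (1 + (n₀−1)/N) = 135 / (1 + 134/200) = 135 / 1.6700 ≈ 80.84.
Rounding up, n = 81.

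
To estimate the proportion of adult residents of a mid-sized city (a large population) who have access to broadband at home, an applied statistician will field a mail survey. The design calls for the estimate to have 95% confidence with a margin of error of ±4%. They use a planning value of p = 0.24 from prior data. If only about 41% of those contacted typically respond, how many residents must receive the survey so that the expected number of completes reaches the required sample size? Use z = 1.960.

Completed interviews needed: n₀ = 1.960² × 0.1824 / 0.040² ≈ 437.94 → 438.
At a 41% response rate, contacts needed = 438 / 0.41 ≈ 1068.29 → 1069.

1069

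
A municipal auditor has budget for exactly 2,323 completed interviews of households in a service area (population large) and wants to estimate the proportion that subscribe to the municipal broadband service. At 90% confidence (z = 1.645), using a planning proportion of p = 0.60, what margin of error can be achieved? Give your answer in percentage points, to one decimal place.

1.7

SE(p̂) = √[p(1−p)/n] = √[0.2400/2323] = 0.01016.
E = z × SE = 1.645 × 0.01016 = 0.01672, or 1.7 percentage points.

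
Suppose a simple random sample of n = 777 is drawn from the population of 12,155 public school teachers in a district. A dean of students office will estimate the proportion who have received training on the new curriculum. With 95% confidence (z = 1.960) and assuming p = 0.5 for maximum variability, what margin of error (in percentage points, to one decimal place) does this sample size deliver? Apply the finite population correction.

Finite-population factor: (N−n)/(N−1) = (12155−777)/(12155−1) = 0.9362.
SE(p̂) = √[p(1−p)/n · (N−n)/(N−1)] = √[0.2500/777 × 0.9362] = 0.01736.
E = z × SE = 1.960 × 0.01736 = 0.03402 ≈ 3.4 percentage points.

3.4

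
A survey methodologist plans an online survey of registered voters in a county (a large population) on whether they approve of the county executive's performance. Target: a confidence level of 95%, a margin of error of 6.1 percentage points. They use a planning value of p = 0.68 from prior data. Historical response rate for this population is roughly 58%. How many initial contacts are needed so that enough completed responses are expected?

388

For 95% confidence, z = 1.960.
Completed interviews needed: n₀ = 1.960² × 0.2176 / 0.061² ≈ 224.65 → 225.
At a 58% response rate, contacts needed = 225 / 0.58 ≈ 387.93 → 388.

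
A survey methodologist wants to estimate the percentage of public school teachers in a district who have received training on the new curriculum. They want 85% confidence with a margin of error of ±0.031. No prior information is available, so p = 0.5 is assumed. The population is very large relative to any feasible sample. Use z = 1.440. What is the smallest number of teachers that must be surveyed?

With p = 0.5, p(1−p) = 0.25.
n = z²·p(1−p)/E² = 1.440² × 0.2500 / 0.031² = 2.0736 × 0.2500 / 0.000961 ≈ 539.44.
Rounding up gives n = 540.

540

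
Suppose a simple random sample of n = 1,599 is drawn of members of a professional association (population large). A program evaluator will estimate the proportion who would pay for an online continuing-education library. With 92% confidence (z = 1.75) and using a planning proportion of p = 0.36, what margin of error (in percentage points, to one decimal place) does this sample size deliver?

2.1

SE(p̂) = √[p(1−p)/n] = √[0.2304/1599] = 0.01200.
E = z × SE = 1.75 × 0.01200 = 0.02101, or 2.1 percentage points.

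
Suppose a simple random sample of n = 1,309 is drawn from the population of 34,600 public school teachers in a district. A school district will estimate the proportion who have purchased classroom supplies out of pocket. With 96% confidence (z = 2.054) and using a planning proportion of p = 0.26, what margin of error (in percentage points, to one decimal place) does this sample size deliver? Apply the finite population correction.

Finite-population factor: (N−n)/(N−1) = (34600−1309)/(34600−1) = 0.9622.
SE(p̂) = √[p(1−p)/n · (N−n)/(N−1)] = √[0.1924/1309 × 0.9622] = 0.01189.
E = z × SE = 2.054 × 0.01189 = 0.02443 ≈ 2.4 percentage points.

2.4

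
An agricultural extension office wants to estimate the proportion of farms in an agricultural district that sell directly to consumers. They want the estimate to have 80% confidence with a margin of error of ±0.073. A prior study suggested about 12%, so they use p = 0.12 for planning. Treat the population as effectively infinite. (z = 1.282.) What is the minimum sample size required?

33

With p = 0.12, p(1−p) = 0.1056.
n = z²·p(1−p)/E² = 1.282² × 0.1056 / 0.073² = 1.6435 × 0.1056 / 0.005329 ≈ 32.57.
Rounding up gives n = 33.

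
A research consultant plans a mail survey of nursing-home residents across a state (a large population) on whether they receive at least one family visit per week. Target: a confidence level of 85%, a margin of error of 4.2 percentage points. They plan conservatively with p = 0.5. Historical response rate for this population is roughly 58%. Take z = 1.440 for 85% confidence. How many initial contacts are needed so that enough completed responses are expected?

507

Completed interviews needed: n₀ = 1.440² × 0.2500 / 0.042² ≈ 293.88 → 294.
At a 58% response rate, contacts needed = 294 / 0.58 ≈ 506.90 → 507.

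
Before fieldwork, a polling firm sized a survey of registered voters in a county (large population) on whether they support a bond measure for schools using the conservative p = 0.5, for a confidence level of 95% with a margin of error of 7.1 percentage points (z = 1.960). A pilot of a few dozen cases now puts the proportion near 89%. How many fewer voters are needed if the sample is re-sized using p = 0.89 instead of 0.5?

116

Conservative (p = 0.5): n = 1.960² × 0.25 / 0.071² ≈ 190.52 → 191.
Using p = 0.89: p(1−p) = 0.0979, so n = 1.960² × 0.0979 / 0.071² ≈ 74.61 → 75.
Reduction: 191 − 75 = 116.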